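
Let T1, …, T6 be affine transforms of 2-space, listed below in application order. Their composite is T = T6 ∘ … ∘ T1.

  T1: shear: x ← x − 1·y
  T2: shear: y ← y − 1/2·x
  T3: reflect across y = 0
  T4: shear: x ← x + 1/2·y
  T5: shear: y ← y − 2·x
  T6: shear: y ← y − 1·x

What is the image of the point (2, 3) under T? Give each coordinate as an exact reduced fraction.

T(p) = (-11/4, 19/4)

T1 shear: x ← x − 1·y: (2, 3) → (-1, 3)
T2 shear: y ← y − 1/2·x: (-1, 3) → (-1, 7/2)
T3 reflect across y = 0: (-1, 7/2) → (-1, -7/2)
T4 shear: x ← x + 1/2·y: (-1, -7/2) → (-11/4, -7/2)
T5 shear: y ← y − 2·x: (-11/4, -7/2) → (-11/4, 2)
T6 shear: y ← y − 1·x: (-11/4, 2) → (-11/4, 19/4)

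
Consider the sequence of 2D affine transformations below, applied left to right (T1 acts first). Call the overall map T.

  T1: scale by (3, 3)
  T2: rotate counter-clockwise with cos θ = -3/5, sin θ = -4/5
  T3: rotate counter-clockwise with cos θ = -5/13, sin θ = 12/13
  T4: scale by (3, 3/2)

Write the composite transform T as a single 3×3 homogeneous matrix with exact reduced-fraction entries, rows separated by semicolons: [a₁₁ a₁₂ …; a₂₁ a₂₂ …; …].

T1 = [3 0 0; 0 3 0; 0 0 1]
T2·T1 = [-9/5 12/5 0; -12/5 -9/5 0; 0 0 1]
T3·…·T1 = [189/65 48/65 0; -48/65 189/65 0; 0 0 1]
T4·…·T1 = [567/65 144/65 0; -72/65 567/130 0; 0 0 1]

T = [567/65 144/65 0; -72/65 567/130 0; 0 0 1]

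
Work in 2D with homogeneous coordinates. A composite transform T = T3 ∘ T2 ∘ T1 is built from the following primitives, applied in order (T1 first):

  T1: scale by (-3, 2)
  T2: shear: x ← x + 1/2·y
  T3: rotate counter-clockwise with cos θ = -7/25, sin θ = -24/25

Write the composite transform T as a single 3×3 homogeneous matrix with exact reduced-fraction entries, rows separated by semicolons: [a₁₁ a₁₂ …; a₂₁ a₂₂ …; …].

T1 = [-3 0 0; 0 2 0; 0 0 1]
T2·T1 = [-3 1 0; 0 2 0; 0 0 1]
T3·…·T1 = [21/25 41/25 0; 72/25 -38/25 0; 0 0 1]

T = [21/25 41/25 0; 72/25 -38/25 0; 0 0 1]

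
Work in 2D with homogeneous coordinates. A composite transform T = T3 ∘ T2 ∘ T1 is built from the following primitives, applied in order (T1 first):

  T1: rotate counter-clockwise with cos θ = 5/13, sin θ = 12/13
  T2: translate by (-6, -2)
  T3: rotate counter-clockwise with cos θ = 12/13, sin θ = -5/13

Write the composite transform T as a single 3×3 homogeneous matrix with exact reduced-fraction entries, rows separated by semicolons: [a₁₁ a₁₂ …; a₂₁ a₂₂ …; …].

T = [120/169 -119/169 -82/13; 119/169 120/169 6/13; 0 0 1]

T1 = [5/13 -12/13 0; 12/13 5/13 0; 0 0 1]
T2·T1 = [5/13 -12/13 -6; 12/13 5/13 -2; 0 0 1]
T3·…·T1 = [120/169 -119/169 -82/13; 119/169 120/169 6/13; 0 0 1]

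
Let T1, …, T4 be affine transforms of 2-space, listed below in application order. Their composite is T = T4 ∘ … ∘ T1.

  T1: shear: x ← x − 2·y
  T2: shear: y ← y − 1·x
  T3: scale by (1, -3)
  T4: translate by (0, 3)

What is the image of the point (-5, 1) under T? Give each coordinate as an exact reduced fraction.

T1 shear: x ← x − 2·y: (-5, 1) → (-7, 1)
T2 shear: y ← y − 1·x: (-7, 1) → (-7, 8)
T3 scale by (1, -3): (-7, 8) → (-7, -24)
T4 translate by (0, 3): (-7, -24) → (-7, -21)

T(p) = (-7, -21)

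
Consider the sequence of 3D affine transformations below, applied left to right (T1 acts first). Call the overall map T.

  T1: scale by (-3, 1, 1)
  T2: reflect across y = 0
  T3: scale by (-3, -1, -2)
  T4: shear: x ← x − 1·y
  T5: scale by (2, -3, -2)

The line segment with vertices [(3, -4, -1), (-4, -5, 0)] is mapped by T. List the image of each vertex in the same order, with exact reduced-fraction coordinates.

image vertices: (62, 12, -4), (-62, 15, 0)

T1 scale by (-3, 1, 1): (3, -4, -1) → (-9, -4, -1); (-4, -5, 0) → (12, -5, 0)
T2 reflect across y = 0: (-9, -4, -1) → (-9, 4, -1); (12, -5, 0) → (12, 5, 0)
T3 scale by (-3, -1, -2): (-9, 4, -1) → (27, -4, 2); (12, 5, 0) → (-36, -5, 0)
T4 shear: x ← x − 1·y: (27, -4, 2) → (31, -4, 2); (-36, -5, 0) → (-31, -5, 0)
T5 scale by (2, -3, -2): (31, -4, 2) → (62, 12, -4); (-31, -5, 0) → (-62, 15, 0)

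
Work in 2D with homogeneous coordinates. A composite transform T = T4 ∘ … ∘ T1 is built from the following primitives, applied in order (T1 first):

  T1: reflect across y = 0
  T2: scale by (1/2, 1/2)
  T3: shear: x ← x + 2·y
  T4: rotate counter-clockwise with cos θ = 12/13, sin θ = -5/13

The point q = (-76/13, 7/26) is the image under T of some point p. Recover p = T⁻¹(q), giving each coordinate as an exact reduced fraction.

T1 = [1 0 0; 0 -1 0; 0 0 1]
T2·T1 = [1/2 0 0; 0 -1/2 0; 0 0 1]
T3·…·T1 = [1/2 -1 0; 0 -1/2 0; 0 0 1]
T4·…·T1 = [6/13 -29/26 0; -5/26 -1/13 0; 0 0 1]
det M = -1/4; M⁻¹ = [4/13 -58/13 0; -10/13 -24/13 0; 0 0 1]
M⁻¹ · (-76/13, 7/26)ᵀ = (-3, 4)ᵀ

p = (-3, 4)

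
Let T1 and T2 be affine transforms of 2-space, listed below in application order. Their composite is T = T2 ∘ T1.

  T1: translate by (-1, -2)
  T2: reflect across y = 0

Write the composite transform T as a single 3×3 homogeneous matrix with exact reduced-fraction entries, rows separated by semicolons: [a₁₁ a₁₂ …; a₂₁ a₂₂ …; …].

T = [1 0 -1; 0 -1 2; 0 0 1]

T1 = [1 0 -1; 0 1 -2; 0 0 1]
T2·T1 = [1 0 -1; 0 -1 2; 0 0 1]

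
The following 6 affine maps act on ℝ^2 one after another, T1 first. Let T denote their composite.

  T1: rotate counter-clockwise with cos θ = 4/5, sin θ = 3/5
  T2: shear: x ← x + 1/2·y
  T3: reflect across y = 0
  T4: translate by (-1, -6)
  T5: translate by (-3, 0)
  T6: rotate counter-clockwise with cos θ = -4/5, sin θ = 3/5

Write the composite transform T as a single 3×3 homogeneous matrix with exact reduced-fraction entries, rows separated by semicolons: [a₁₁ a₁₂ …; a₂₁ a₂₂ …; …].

T = [-13/25 16/25 34/5; 57/50 13/25 12/5; 0 0 1]

T1 = [4/5 -3/5 0; 3/5 4/5 0; 0 0 1]
T2·T1 = [11/10 -1/5 0; 3/5 4/5 0; 0 0 1]
T3·…·T1 = [11/10 -1/5 0; -3/5 -4/5 0; 0 0 1]
T4·…·T1 = [11/10 -1/5 -1; -3/5 -4/5 -6; 0 0 1]
T5·…·T1 = [11/10 -1/5 -4; -3/5 -4/5 -6; 0 0 1]
T6·…·T1 = [-13/25 16/25 34/5; 57/50 13/25 12/5; 0 0 1]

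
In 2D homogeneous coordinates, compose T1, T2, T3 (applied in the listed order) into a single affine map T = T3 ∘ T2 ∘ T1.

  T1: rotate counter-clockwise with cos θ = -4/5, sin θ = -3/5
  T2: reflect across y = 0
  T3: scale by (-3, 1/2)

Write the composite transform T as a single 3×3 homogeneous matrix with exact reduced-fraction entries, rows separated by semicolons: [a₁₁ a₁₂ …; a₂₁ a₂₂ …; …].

T = [12/5 -9/5 0; 3/10 2/5 0; 0 0 1]

T1 = [-4/5 3/5 0; -3/5 -4/5 0; 0 0 1]
T2·T1 = [-4/5 3/5 0; 3/5 4/5 0; 0 0 1]
T3·…·T1 = [12/5 -9/5 0; 3/10 2/5 0; 0 0 1]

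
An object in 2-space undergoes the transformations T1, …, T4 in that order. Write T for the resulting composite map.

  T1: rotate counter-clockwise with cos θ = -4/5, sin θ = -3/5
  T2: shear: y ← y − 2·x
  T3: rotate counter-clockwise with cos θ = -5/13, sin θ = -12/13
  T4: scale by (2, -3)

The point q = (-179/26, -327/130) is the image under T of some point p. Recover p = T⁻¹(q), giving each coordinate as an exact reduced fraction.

T1 = [-4/5 3/5 0; -3/5 -4/5 0; 0 0 1]
T2·T1 = [-4/5 3/5 0; 1 -2 0; 0 0 1]
T3·…·T1 = [16/13 -27/13 0; 23/65 14/65 0; 0 0 1]
T4·…·T1 = [32/13 -54/13 0; -69/65 -42/65 0; 0 0 1]
det M = -6; M⁻¹ = [7/65 -9/13 0; -23/130 -16/39 0; 0 0 1]
M⁻¹ · (-179/26, -327/130)ᵀ = (1, 9/4)ᵀ

p = (1, 9/4)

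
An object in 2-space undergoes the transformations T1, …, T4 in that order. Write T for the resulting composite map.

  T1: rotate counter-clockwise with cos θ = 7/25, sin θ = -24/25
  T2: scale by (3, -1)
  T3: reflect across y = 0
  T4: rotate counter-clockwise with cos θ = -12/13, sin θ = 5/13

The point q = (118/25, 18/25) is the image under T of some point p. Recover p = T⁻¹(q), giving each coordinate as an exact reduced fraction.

p = (2, -2)

T1 = [7/25 24/25 0; -24/25 7/25 0; 0 0 1]
T2·T1 = [21/25 72/25 0; 24/25 -7/25 0; 0 0 1]
T3·…·T1 = [21/25 72/25 0; -24/25 7/25 0; 0 0 1]
T4·…·T1 = [-132/325 -899/325 0; 393/325 276/325 0; 0 0 1]
det M = 3; M⁻¹ = [92/325 899/975 0; -131/325 -44/325 0; 0 0 1]
M⁻¹ · (118/25, 18/25)ᵀ = (2, -2)ᵀ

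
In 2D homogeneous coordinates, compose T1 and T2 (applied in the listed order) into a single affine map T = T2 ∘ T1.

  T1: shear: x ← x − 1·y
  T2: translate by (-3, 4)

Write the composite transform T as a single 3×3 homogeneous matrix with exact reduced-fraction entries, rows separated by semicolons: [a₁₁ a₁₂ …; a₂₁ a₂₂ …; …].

T1 = [1 -1 0; 0 1 0; 0 0 1]
T2·T1 = [1 -1 -3; 0 1 4; 0 0 1]

T = [1 -1 -3; 0 1 4; 0 0 1]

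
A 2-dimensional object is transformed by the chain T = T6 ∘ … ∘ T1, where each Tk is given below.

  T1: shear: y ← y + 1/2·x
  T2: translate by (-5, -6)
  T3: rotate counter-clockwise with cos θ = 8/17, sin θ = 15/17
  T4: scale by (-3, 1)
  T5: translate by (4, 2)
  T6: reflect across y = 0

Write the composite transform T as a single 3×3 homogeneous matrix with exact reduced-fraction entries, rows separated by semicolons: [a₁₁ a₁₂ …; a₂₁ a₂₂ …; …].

T1 = [1 0 0; 1/2 1 0; 0 0 1]
T2·T1 = [1 0 -5; 1/2 1 -6; 0 0 1]
T3·…·T1 = [1/34 -15/17 50/17; 19/17 8/17 -123/17; 0 0 1]
T4·…·T1 = [-3/34 45/17 -150/17; 19/17 8/17 -123/17; 0 0 1]
T5·…·T1 = [-3/34 45/17 -82/17; 19/17 8/17 -89/17; 0 0 1]
T6·…·T1 = [-3/34 45/17 -82/17; -19/17 -8/17 89/17; 0 0 1]

T = [-3/34 45/17 -82/17; -19/17 -8/17 89/17; 0 0 1]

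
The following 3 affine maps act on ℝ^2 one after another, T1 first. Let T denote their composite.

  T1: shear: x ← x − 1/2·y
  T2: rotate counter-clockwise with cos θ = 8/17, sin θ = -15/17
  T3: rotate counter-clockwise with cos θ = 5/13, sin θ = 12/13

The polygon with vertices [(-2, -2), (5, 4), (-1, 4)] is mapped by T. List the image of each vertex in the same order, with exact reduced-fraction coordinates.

image vertices: (-178/221, -461/221), (576/221, 943/221), (-744/221, 817/221)

T1 shear: x ← x − 1/2·y: (-2, -2) → (-1, -2); (5, 4) → (3, 4); (-1, 4) → (-3, 4)
T2 rotate counter-clockwise with cos θ = 8/17, sin θ = -15/17: (-1, -2) → (-38/17, -1/17); (3, 4) → (84/17, -13/17); (-3, 4) → (36/17, 77/17)
T3 rotate counter-clockwise with cos θ = 5/13, sin θ = 12/13: (-38/17, -1/17) → (-178/221, -461/221); (84/17, -13/17) → (576/221, 943/221); (36/17, 77/17) → (-744/221, 817/221)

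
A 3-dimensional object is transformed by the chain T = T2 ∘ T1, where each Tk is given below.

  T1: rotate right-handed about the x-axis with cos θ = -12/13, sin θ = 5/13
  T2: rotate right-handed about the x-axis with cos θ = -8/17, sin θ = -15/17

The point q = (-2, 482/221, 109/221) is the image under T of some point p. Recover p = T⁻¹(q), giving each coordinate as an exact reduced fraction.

p = (-2, 2, -1)

T1 = [1 0 0 0; 0 -12/13 -5/13 0; 0 5/13 -12/13 0; 0 0 0 1]
T2·T1 = [1 0 0 0; 0 171/221 -140/221 0; 0 140/221 171/221 0; 0 0 0 1]
det M = 1; M⁻¹ = [1 0 0 0; 0 171/221 140/221 0; 0 -140/221 171/221 0; 0 0 0 1]
M⁻¹ · (-2, 482/221, 109/221)ᵀ = (-2, 2, -1)ᵀ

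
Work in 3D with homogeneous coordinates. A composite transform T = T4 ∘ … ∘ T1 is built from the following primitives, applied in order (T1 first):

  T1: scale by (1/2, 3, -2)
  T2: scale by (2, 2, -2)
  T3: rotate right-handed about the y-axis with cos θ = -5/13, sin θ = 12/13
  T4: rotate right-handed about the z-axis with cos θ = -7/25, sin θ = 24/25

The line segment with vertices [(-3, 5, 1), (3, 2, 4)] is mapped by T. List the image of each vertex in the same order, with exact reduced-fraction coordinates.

image vertices: (-9801/325, -1218/325, 16/13), (-4983/325, 3156/325, -116/13)

T1 scale by (1/2, 3, -2): (-3, 5, 1) → (-3/2, 15, -2); (3, 2, 4) → (3/2, 6, -8)
T2 scale by (2, 2, -2): (-3/2, 15, -2) → (-3, 30, 4); (3/2, 6, -8) → (3, 12, 16)
T3 rotate right-handed about the y-axis with cos θ = -5/13, sin θ = 12/13: (-3, 30, 4) → (63/13, 30, 16/13); (3, 12, 16) → (177/13, 12, -116/13)
T4 rotate right-handed about the z-axis with cos θ = -7/25, sin θ = 24/25: (63/13, 30, 16/13) → (-9801/325, -1218/325, 16/13); (177/13, 12, -116/13) → (-4983/325, 3156/325, -116/13)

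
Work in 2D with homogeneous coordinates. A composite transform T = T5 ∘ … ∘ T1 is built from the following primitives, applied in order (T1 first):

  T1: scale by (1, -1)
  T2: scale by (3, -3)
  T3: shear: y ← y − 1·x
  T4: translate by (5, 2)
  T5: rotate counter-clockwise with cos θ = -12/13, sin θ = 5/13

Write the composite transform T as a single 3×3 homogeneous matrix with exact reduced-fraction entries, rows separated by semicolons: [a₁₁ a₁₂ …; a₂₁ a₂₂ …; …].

T1 = [1 0 0; 0 -1 0; 0 0 1]
T2·T1 = [3 0 0; 0 3 0; 0 0 1]
T3·…·T1 = [3 0 0; -3 3 0; 0 0 1]
T4·…·T1 = [3 0 5; -3 3 2; 0 0 1]
T5·…·T1 = [-21/13 -15/13 -70/13; 51/13 -36/13 1/13; 0 0 1]

T = [-21/13 -15/13 -70/13; 51/13 -36/13 1/13; 0 0 1]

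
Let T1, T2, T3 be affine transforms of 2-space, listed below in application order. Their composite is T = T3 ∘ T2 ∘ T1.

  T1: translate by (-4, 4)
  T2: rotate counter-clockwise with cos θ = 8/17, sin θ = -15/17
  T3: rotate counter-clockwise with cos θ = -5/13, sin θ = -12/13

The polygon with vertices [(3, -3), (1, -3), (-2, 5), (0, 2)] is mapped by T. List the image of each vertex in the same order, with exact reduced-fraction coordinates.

image vertices: (241/221, -199/221), (681/221, -157/221), (1509/221, -1854/221), (1006/221, -1236/221)

T1 translate by (-4, 4): (3, -3) → (-1, 1); (1, -3) → (-3, 1); (-2, 5) → (-6, 9); (0, 2) → (-4, 6)
T2 rotate counter-clockwise with cos θ = 8/17, sin θ = -15/17: (-1, 1) → (7/17, 23/17); (-3, 1) → (-9/17, 53/17); (-6, 9) → (87/17, 162/17); (-4, 6) → (58/17, 108/17)
T3 rotate counter-clockwise with cos θ = -5/13, sin θ = -12/13: (7/17, 23/17) → (241/221, -199/221); (-9/17, 53/17) → (681/221, -157/221); (87/17, 162/17) → (1509/221, -1854/221); (58/17, 108/17) → (1006/221, -1236/221)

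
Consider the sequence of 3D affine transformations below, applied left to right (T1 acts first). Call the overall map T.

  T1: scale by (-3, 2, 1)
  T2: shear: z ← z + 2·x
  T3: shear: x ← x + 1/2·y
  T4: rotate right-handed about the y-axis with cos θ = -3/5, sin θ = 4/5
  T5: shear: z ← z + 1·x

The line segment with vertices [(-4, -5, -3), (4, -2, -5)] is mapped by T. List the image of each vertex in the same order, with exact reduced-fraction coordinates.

T1 scale by (-3, 2, 1): (-4, -5, -3) → (12, -10, -3); (4, -2, -5) → (-12, -4, -5)
T2 shear: z ← z + 2·x: (12, -10, -3) → (12, -10, 21); (-12, -4, -5) → (-12, -4, -29)
T3 shear: x ← x + 1/2·y: (12, -10, 21) → (7, -10, 21); (-12, -4, -29) → (-14, -4, -29)
T4 rotate right-handed about the y-axis with cos θ = -3/5, sin θ = 4/5: (7, -10, 21) → (63/5, -10, -91/5); (-14, -4, -29) → (-74/5, -4, 143/5)
T5 shear: z ← z + 1·x: (63/5, -10, -91/5) → (63/5, -10, -28/5); (-74/5, -4, 143/5) → (-74/5, -4, 69/5)

image vertices: (63/5, -10, -28/5), (-74/5, -4, 69/5)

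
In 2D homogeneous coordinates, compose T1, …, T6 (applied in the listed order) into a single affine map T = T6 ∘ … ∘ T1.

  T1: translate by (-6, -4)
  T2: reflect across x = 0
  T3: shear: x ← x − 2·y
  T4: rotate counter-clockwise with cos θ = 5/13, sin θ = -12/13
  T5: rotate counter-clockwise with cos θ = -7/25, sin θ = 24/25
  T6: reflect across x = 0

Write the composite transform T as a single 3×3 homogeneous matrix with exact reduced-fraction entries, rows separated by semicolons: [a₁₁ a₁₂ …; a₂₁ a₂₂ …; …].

T1 = [1 0 -6; 0 1 -4; 0 0 1]
T2·T1 = [-1 0 6; 0 1 -4; 0 0 1]
T3·…·T1 = [-1 -2 14; 0 1 -4; 0 0 1]
T4·…·T1 = [-5/13 2/13 22/13; 12/13 29/13 -188/13; 0 0 1]
T5·…·T1 = [-253/325 -142/65 4358/325; -204/325 -31/65 1844/325; 0 0 1]
T6·…·T1 = [253/325 142/65 -4358/325; -204/325 -31/65 1844/325; 0 0 1]

T = [253/325 142/65 -4358/325; -204/325 -31/65 1844/325; 0 0 1]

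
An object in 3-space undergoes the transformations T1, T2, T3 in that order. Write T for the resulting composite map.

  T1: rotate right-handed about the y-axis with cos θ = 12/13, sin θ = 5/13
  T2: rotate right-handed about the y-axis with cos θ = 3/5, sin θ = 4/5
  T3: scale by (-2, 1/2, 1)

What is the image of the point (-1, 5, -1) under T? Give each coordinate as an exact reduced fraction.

T(p) = (158/65, 5/2, 47/65)

T1 rotate right-handed about the y-axis with cos θ = 12/13, sin θ = 5/13: (-1, 5, -1) → (-17/13, 5, -7/13)
T2 rotate right-handed about the y-axis with cos θ = 3/5, sin θ = 4/5: (-17/13, 5, -7/13) → (-79/65, 5, 47/65)
T3 scale by (-2, 1/2, 1): (-79/65, 5, 47/65) → (158/65, 5/2, 47/65)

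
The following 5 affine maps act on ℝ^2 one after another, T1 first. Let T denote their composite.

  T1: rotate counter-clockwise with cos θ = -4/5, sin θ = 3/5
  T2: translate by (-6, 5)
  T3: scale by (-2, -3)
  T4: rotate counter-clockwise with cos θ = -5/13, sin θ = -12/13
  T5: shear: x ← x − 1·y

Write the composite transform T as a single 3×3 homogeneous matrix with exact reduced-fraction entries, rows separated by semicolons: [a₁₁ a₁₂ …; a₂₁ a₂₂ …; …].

T1 = [-4/5 -3/5 0; 3/5 -4/5 0; 0 0 1]
T2·T1 = [-4/5 -3/5 -6; 3/5 -4/5 5; 0 0 1]
T3·…·T1 = [8/5 6/5 12; -9/5 12/5 -15; 0 0 1]
T4·…·T1 = [-148/65 114/65 -240/13; -51/65 -132/65 -69/13; 0 0 1]
T5·…·T1 = [-97/65 246/65 -171/13; -51/65 -132/65 -69/13; 0 0 1]

T = [-97/65 246/65 -171/13; -51/65 -132/65 -69/13; 0 0 1]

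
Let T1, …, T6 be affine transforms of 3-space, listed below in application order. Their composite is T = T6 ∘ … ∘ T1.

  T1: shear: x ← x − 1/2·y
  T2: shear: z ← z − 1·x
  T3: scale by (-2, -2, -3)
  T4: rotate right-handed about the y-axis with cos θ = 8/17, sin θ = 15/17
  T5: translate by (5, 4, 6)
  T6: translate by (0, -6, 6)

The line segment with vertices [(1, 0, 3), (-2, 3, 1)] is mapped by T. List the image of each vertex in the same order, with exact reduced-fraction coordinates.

image vertices: (-21/17, -2, 186/17), (-123/34, -8, -9/17)

T1 shear: x ← x − 1/2·y: (1, 0, 3) → (1, 0, 3); (-2, 3, 1) → (-7/2, 3, 1)
T2 shear: z ← z − 1·x: (1, 0, 3) → (1, 0, 2); (-7/2, 3, 1) → (-7/2, 3, 9/2)
T3 scale by (-2, -2, -3): (1, 0, 2) → (-2, 0, -6); (-7/2, 3, 9/2) → (7, -6, -27/2)
T4 rotate right-handed about the y-axis with cos θ = 8/17, sin θ = 15/17: (-2, 0, -6) → (-106/17, 0, -18/17); (7, -6, -27/2) → (-293/34, -6, -213/17)
T5 translate by (5, 4, 6): (-106/17, 0, -18/17) → (-21/17, 4, 84/17); (-293/34, -6, -213/17) → (-123/34, -2, -111/17)
T6 translate by (0, -6, 6): (-21/17, 4, 84/17) → (-21/17, -2, 186/17); (-123/34, -2, -111/17) → (-123/34, -8, -9/17)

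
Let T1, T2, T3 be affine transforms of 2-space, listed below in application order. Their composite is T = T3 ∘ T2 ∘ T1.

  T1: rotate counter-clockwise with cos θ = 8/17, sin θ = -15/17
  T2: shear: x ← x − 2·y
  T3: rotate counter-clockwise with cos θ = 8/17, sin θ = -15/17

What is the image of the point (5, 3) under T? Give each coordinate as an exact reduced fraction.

T(p) = (43/17, -189/17)

T1 rotate counter-clockwise with cos θ = 8/17, sin θ = -15/17: (5, 3) → (5, -3)
T2 shear: x ← x − 2·y: (5, -3) → (11, -3)
T3 rotate counter-clockwise with cos θ = 8/17, sin θ = -15/17: (11, -3) → (43/17, -189/17)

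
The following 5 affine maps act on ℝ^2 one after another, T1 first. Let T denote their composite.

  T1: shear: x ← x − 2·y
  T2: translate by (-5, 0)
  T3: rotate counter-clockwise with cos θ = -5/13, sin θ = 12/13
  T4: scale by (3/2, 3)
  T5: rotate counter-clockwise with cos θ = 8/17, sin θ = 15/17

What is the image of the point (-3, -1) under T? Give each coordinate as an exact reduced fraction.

T(p) = (207/13, -3)

T1 shear: x ← x − 2·y: (-3, -1) → (-1, -1)
T2 translate by (-5, 0): (-1, -1) → (-6, -1)
T3 rotate counter-clockwise with cos θ = -5/13, sin θ = 12/13: (-6, -1) → (42/13, -67/13)
T4 scale by (3/2, 3): (42/13, -67/13) → (63/13, -201/13)
T5 rotate counter-clockwise with cos θ = 8/17, sin θ = 15/17: (63/13, -201/13) → (207/13, -3)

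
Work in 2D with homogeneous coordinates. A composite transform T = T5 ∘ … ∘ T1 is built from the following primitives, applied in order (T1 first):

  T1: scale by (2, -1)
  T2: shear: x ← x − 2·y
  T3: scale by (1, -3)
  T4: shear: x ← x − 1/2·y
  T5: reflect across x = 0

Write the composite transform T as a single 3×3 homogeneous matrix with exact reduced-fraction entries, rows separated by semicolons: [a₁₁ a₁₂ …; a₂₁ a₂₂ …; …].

T = [-2 -1/2 0; 0 3 0; 0 0 1]

T1 = [2 0 0; 0 -1 0; 0 0 1]
T2·T1 = [2 2 0; 0 -1 0; 0 0 1]
T3·…·T1 = [2 2 0; 0 3 0; 0 0 1]
T4·…·T1 = [2 1/2 0; 0 3 0; 0 0 1]
T5·…·T1 = [-2 -1/2 0; 0 3 0; 0 0 1]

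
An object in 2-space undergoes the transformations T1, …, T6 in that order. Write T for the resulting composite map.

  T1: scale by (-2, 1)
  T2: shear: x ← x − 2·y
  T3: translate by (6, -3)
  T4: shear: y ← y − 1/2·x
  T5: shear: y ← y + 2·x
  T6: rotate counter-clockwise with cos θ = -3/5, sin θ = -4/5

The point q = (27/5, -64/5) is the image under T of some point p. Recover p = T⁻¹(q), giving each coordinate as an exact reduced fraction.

T1 = [-2 0 0; 0 1 0; 0 0 1]
T2·T1 = [-2 -2 0; 0 1 0; 0 0 1]
T3·…·T1 = [-2 -2 6; 0 1 -3; 0 0 1]
T4·…·T1 = [-2 -2 6; 1 2 -6; 0 0 1]
T5·…·T1 = [-2 -2 6; -3 -2 6; 0 0 1]
T6·…·T1 = [-6/5 -2/5 6/5; 17/5 14/5 -42/5; 0 0 1]
det M = -2; M⁻¹ = [-7/5 -1/5 0; 17/10 3/5 3; 0 0 1]
M⁻¹ · (27/5, -64/5)ᵀ = (-5, 9/2)ᵀ

p = (-5, 9/2)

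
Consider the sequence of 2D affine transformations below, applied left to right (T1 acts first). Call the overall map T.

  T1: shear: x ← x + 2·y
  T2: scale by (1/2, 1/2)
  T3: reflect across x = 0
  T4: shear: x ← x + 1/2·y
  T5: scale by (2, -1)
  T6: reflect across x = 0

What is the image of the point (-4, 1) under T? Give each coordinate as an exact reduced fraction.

T(p) = (-5/2, -1/2)

T1 shear: x ← x + 2·y: (-4, 1) → (-2, 1)
T2 scale by (1/2, 1/2): (-2, 1) → (-1, 1/2)
T3 reflect across x = 0: (-1, 1/2) → (1, 1/2)
T4 shear: x ← x + 1/2·y: (1, 1/2) → (5/4, 1/2)
T5 scale by (2, -1): (5/4, 1/2) → (5/2, -1/2)
T6 reflect across x = 0: (5/2, -1/2) → (-5/2, -1/2)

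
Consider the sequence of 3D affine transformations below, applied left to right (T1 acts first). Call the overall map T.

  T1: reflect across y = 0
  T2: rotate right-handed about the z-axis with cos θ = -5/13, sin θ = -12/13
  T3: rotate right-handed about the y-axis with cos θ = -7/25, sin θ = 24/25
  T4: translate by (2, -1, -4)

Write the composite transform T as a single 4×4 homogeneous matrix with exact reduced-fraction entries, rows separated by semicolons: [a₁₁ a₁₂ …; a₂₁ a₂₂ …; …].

T = [7/65 84/325 24/25 2; -12/13 5/13 0 -1; 24/65 288/325 -7/25 -4; 0 0 0 1]

T1 = [1 0 0 0; 0 -1 0 0; 0 0 1 0; 0 0 0 1]
T2·T1 = [-5/13 -12/13 0 0; -12/13 5/13 0 0; 0 0 1 0; 0 0 0 1]
T3·…·T1 = [7/65 84/325 24/25 0; -12/13 5/13 0 0; 24/65 288/325 -7/25 0; 0 0 0 1]
T4·…·T1 = [7/65 84/325 24/25 2; -12/13 5/13 0 -1; 24/65 288/325 -7/25 -4; 0 0 0 1]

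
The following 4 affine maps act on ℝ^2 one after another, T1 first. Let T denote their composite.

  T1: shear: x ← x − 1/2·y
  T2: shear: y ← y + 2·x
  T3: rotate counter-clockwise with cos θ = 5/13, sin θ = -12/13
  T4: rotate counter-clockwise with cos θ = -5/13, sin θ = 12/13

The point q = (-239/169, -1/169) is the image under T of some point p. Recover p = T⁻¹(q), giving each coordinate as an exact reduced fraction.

p = (1/2, 3)

T1 = [1 -1/2 0; 0 1 0; 0 0 1]
T2·T1 = [1 -1/2 0; 2 0 0; 0 0 1]
T3·…·T1 = [29/13 -5/26 0; -2/13 6/13 0; 0 0 1]
T4·…·T1 = [-121/169 -119/338 0; 358/169 -60/169 0; 0 0 1]
det M = 1; M⁻¹ = [-60/169 119/338 0; -358/169 -121/169 0; 0 0 1]
M⁻¹ · (-239/169, -1/169)ᵀ = (1/2, 3)ᵀ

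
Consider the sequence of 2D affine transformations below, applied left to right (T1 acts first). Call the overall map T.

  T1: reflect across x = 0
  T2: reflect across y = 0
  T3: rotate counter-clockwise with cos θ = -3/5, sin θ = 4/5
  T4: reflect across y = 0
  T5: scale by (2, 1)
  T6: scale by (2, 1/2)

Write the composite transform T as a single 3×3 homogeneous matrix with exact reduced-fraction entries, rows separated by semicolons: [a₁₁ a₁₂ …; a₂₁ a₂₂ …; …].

T1 = [-1 0 0; 0 1 0; 0 0 1]
T2·T1 = [-1 0 0; 0 -1 0; 0 0 1]
T3·…·T1 = [3/5 4/5 0; -4/5 3/5 0; 0 0 1]
T4·…·T1 = [3/5 4/5 0; 4/5 -3/5 0; 0 0 1]
T5·…·T1 = [6/5 8/5 0; 4/5 -3/5 0; 0 0 1]
T6·…·T1 = [12/5 16/5 0; 2/5 -3/10 0; 0 0 1]

T = [12/5 16/5 0; 2/5 -3/10 0; 0 0 1]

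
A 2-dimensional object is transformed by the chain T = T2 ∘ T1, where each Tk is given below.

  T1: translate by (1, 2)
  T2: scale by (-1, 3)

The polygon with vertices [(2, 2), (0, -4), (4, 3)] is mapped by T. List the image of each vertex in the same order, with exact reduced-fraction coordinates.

image vertices: (-3, 12), (-1, -6), (-5, 15)

T1 translate by (1, 2): (2, 2) → (3, 4); (0, -4) → (1, -2); (4, 3) → (5, 5)
T2 scale by (-1, 3): (3, 4) → (-3, 12); (1, -2) → (-1, -6); (5, 5) → (-5, 15)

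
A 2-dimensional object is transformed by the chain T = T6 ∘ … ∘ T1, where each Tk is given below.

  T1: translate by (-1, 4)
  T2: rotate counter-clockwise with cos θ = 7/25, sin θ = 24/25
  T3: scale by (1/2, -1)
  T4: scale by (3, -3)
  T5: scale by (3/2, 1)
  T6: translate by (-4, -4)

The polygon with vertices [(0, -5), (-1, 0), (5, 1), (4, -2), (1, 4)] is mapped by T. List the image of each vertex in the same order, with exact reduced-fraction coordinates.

image vertices: (-247/100, -193/25), (-139/10, -32/5), (-307/25, 293/25), (-643/100, 158/25), (-532/25, 68/25)

T1 translate by (-1, 4): (0, -5) → (-1, -1); (-1, 0) → (-2, 4); (5, 1) → (4, 5); (4, -2) → (3, 2); (1, 4) → (0, 8)
T2 rotate counter-clockwise with cos θ = 7/25, sin θ = 24/25: (-1, -1) → (17/25, -31/25); (-2, 4) → (-22/5, -4/5); (4, 5) → (-92/25, 131/25); (3, 2) → (-27/25, 86/25); (0, 8) → (-192/25, 56/25)
T3 scale by (1/2, -1): (17/25, -31/25) → (17/50, 31/25); (-22/5, -4/5) → (-11/5, 4/5); (-92/25, 131/25) → (-46/25, -131/25); (-27/25, 86/25) → (-27/50, -86/25); (-192/25, 56/25) → (-96/25, -56/25)
T4 scale by (3, -3): (17/50, 31/25) → (51/50, -93/25); (-11/5, 4/5) → (-33/5, -12/5); (-46/25, -131/25) → (-138/25, 393/25); (-27/50, -86/25) → (-81/50, 258/25); (-96/25, -56/25) → (-288/25, 168/25)
T5 scale by (3/2, 1): (51/50, -93/25) → (153/100, -93/25); (-33/5, -12/5) → (-99/10, -12/5); (-138/25, 393/25) → (-207/25, 393/25); (-81/50, 258/25) → (-243/100, 258/25); (-288/25, 168/25) → (-432/25, 168/25)
T6 translate by (-4, -4): (153/100, -93/25) → (-247/100, -193/25); (-99/10, -12/5) → (-139/10, -32/5); (-207/25, 393/25) → (-307/25, 293/25); (-243/100, 258/25) → (-643/100, 158/25); (-432/25, 168/25) → (-532/25, 68/25)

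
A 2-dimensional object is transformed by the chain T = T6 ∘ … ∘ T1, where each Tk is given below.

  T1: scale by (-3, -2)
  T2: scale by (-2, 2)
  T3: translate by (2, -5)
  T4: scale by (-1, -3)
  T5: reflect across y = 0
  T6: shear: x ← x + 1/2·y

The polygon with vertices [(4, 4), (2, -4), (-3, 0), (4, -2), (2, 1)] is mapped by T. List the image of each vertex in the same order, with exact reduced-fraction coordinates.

T1 scale by (-3, -2): (4, 4) → (-12, -8); (2, -4) → (-6, 8); (-3, 0) → (9, 0); (4, -2) → (-12, 4); (2, 1) → (-6, -2)
T2 scale by (-2, 2): (-12, -8) → (24, -16); (-6, 8) → (12, 16); (9, 0) → (-18, 0); (-12, 4) → (24, 8); (-6, -2) → (12, -4)
T3 translate by (2, -5): (24, -16) → (26, -21); (12, 16) → (14, 11); (-18, 0) → (-16, -5); (24, 8) → (26, 3); (12, -4) → (14, -9)
T4 scale by (-1, -3): (26, -21) → (-26, 63); (14, 11) → (-14, -33); (-16, -5) → (16, 15); (26, 3) → (-26, -9); (14, -9) → (-14, 27)
T5 reflect across y = 0: (-26, 63) → (-26, -63); (-14, -33) → (-14, 33); (16, 15) → (16, -15); (-26, -9) → (-26, 9); (-14, 27) → (-14, -27)
T6 shear: x ← x + 1/2·y: (-26, -63) → (-115/2, -63); (-14, 33) → (5/2, 33); (16, -15) → (17/2, -15); (-26, 9) → (-43/2, 9); (-14, -27) → (-55/2, -27)

image vertices: (-115/2, -63), (5/2, 33), (17/2, -15), (-43/2, 9), (-55/2, -27)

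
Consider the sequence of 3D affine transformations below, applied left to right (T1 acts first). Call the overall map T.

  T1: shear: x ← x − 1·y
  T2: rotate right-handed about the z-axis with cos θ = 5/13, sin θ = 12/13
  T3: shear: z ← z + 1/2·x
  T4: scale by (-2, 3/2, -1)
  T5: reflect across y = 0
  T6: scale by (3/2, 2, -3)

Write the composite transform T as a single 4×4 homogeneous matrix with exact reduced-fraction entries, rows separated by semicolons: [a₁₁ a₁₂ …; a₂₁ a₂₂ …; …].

T = [-15/13 51/13 0 0; -36/13 21/13 0 0; 15/26 -51/26 3 0; 0 0 0 1]

T1 = [1 -1 0 0; 0 1 0 0; 0 0 1 0; 0 0 0 1]
T2·T1 = [5/13 -17/13 0 0; 12/13 -7/13 0 0; 0 0 1 0; 0 0 0 1]
T3·…·T1 = [5/13 -17/13 0 0; 12/13 -7/13 0 0; 5/26 -17/26 1 0; 0 0 0 1]
T4·…·T1 = [-10/13 34/13 0 0; 18/13 -21/26 0 0; -5/26 17/26 -1 0; 0 0 0 1]
T5·…·T1 = [-10/13 34/13 0 0; -18/13 21/26 0 0; -5/26 17/26 -1 0; 0 0 0 1]
T6·…·T1 = [-15/13 51/13 0 0; -36/13 21/13 0 0; 15/26 -51/26 3 0; 0 0 0 1]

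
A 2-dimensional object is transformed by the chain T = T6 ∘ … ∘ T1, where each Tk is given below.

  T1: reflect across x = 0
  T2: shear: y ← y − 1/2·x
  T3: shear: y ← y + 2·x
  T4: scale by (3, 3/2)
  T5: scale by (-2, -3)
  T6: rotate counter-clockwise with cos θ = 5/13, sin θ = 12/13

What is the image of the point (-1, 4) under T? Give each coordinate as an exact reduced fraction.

T1 reflect across x = 0: (-1, 4) → (1, 4)
T2 shear: y ← y − 1/2·x: (1, 4) → (1, 7/2)
T3 shear: y ← y + 2·x: (1, 7/2) → (1, 11/2)
T4 scale by (3, 3/2): (1, 11/2) → (3, 33/4)
T5 scale by (-2, -3): (3, 33/4) → (-6, -99/4)
T6 rotate counter-clockwise with cos θ = 5/13, sin θ = 12/13: (-6, -99/4) → (267/13, -783/52)

T(p) = (267/13, -783/52)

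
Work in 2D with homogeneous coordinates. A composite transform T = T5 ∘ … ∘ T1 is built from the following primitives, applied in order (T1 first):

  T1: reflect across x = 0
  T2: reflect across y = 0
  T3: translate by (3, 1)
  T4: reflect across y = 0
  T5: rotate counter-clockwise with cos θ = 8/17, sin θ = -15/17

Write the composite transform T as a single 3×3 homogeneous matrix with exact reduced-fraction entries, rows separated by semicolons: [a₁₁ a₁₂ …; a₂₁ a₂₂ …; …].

T = [-8/17 15/17 9/17; 15/17 8/17 -53/17; 0 0 1]

T1 = [-1 0 0; 0 1 0; 0 0 1]
T2·T1 = [-1 0 0; 0 -1 0; 0 0 1]
T3·…·T1 = [-1 0 3; 0 -1 1; 0 0 1]
T4·…·T1 = [-1 0 3; 0 1 -1; 0 0 1]
T5·…·T1 = [-8/17 15/17 9/17; 15/17 8/17 -53/17; 0 0 1]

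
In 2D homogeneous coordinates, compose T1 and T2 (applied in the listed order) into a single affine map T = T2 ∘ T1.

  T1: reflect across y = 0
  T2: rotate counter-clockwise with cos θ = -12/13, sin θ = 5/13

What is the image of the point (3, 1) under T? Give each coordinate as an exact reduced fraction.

T(p) = (-31/13, 27/13)

T1 reflect across y = 0: (3, 1) → (3, -1)
T2 rotate counter-clockwise with cos θ = -12/13, sin θ = 5/13: (3, -1) → (-31/13, 27/13)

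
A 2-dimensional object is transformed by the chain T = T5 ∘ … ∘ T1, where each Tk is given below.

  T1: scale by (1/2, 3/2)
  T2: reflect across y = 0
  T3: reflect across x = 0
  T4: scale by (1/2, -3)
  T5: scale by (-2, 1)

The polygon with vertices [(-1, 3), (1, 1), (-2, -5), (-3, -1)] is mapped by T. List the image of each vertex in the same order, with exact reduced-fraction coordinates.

image vertices: (-1/2, 27/2), (1/2, 9/2), (-1, -45/2), (-3/2, -9/2)

T1 scale by (1/2, 3/2): (-1, 3) → (-1/2, 9/2); (1, 1) → (1/2, 3/2); (-2, -5) → (-1, -15/2); (-3, -1) → (-3/2, -3/2)
T2 reflect across y = 0: (-1/2, 9/2) → (-1/2, -9/2); (1/2, 3/2) → (1/2, -3/2); (-1, -15/2) → (-1, 15/2); (-3/2, -3/2) → (-3/2, 3/2)
T3 reflect across x = 0: (-1/2, -9/2) → (1/2, -9/2); (1/2, -3/2) → (-1/2, -3/2); (-1, 15/2) → (1, 15/2); (-3/2, 3/2) → (3/2, 3/2)
T4 scale by (1/2, -3): (1/2, -9/2) → (1/4, 27/2); (-1/2, -3/2) → (-1/4, 9/2); (1, 15/2) → (1/2, -45/2); (3/2, 3/2) → (3/4, -9/2)
T5 scale by (-2, 1): (1/4, 27/2) → (-1/2, 27/2); (-1/4, 9/2) → (1/2, 9/2); (1/2, -45/2) → (-1, -45/2); (3/4, -9/2) → (-3/2, -9/2)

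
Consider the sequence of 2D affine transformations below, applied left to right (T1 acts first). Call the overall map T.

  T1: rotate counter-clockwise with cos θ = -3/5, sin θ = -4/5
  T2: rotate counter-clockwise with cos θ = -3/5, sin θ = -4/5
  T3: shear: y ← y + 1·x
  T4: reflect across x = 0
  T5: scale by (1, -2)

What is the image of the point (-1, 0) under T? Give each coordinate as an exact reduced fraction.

T1 rotate counter-clockwise with cos θ = -3/5, sin θ = -4/5: (-1, 0) → (3/5, 4/5)
T2 rotate counter-clockwise with cos θ = -3/5, sin θ = -4/5: (3/5, 4/5) → (7/25, -24/25)
T3 shear: y ← y + 1·x: (7/25, -24/25) → (7/25, -17/25)
T4 reflect across x = 0: (7/25, -17/25) → (-7/25, -17/25)
T5 scale by (1, -2): (-7/25, -17/25) → (-7/25, 34/25)

T(p) = (-7/25, 34/25)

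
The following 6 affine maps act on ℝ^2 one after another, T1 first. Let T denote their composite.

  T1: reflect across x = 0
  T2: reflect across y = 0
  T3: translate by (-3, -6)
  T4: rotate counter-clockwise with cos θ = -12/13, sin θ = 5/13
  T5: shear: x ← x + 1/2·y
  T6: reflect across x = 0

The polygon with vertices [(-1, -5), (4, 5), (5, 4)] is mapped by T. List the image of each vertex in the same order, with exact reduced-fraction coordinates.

image vertices: (-30/13, 2/13), (-375/26, 97/13), (-186/13, 80/13)

T1 reflect across x = 0: (-1, -5) → (1, -5); (4, 5) → (-4, 5); (5, 4) → (-5, 4)
T2 reflect across y = 0: (1, -5) → (1, 5); (-4, 5) → (-4, -5); (-5, 4) → (-5, -4)
T3 translate by (-3, -6): (1, 5) → (-2, -1); (-4, -5) → (-7, -11); (-5, -4) → (-8, -10)
T4 rotate counter-clockwise with cos θ = -12/13, sin θ = 5/13: (-2, -1) → (29/13, 2/13); (-7, -11) → (139/13, 97/13); (-8, -10) → (146/13, 80/13)
T5 shear: x ← x + 1/2·y: (29/13, 2/13) → (30/13, 2/13); (139/13, 97/13) → (375/26, 97/13); (146/13, 80/13) → (186/13, 80/13)
T6 reflect across x = 0: (30/13, 2/13) → (-30/13, 2/13); (375/26, 97/13) → (-375/26, 97/13); (186/13, 80/13) → (-186/13, 80/13)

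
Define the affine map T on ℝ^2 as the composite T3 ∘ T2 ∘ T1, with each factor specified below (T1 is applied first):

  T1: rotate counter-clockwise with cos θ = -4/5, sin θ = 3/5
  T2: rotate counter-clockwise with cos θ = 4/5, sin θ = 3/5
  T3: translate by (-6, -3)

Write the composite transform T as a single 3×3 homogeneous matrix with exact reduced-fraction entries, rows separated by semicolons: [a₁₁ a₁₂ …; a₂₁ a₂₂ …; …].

T = [-1 0 -6; 0 -1 -3; 0 0 1]

T1 = [-4/5 -3/5 0; 3/5 -4/5 0; 0 0 1]
T2·T1 = [-1 0 0; 0 -1 0; 0 0 1]
T3·…·T1 = [-1 0 -6; 0 -1 -3; 0 0 1]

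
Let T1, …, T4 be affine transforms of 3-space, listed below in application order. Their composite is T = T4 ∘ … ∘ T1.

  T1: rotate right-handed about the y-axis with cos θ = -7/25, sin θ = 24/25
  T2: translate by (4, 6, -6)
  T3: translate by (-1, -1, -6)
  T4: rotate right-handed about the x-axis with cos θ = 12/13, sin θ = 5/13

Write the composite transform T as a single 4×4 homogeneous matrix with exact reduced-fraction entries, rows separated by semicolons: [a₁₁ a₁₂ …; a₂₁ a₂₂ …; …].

T1 = [-7/25 0 24/25 0; 0 1 0 0; -24/25 0 -7/25 0; 0 0 0 1]
T2·T1 = [-7/25 0 24/25 4; 0 1 0 6; -24/25 0 -7/25 -6; 0 0 0 1]
T3·…·T1 = [-7/25 0 24/25 3; 0 1 0 5; -24/25 0 -7/25 -12; 0 0 0 1]
T4·…·T1 = [-7/25 0 24/25 3; 24/65 12/13 7/65 120/13; -288/325 5/13 -84/325 -119/13; 0 0 0 1]

T = [-7/25 0 24/25 3; 24/65 12/13 7/65 120/13; -288/325 5/13 -84/325 -119/13; 0 0 0 1]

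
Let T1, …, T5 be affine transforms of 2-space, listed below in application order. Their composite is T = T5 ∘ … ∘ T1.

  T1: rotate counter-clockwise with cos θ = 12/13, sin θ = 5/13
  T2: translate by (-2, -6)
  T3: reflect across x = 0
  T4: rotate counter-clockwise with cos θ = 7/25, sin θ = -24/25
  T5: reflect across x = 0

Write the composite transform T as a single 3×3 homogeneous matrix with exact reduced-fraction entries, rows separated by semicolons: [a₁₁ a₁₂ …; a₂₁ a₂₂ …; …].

T = [-36/325 -323/325 26/5; 323/325 -36/325 -18/5; 0 0 1]

T1 = [12/13 -5/13 0; 5/13 12/13 0; 0 0 1]
T2·T1 = [12/13 -5/13 -2; 5/13 12/13 -6; 0 0 1]
T3·…·T1 = [-12/13 5/13 2; 5/13 12/13 -6; 0 0 1]
T4·…·T1 = [36/325 323/325 -26/5; 323/325 -36/325 -18/5; 0 0 1]
T5·…·T1 = [-36/325 -323/325 26/5; 323/325 -36/325 -18/5; 0 0 1]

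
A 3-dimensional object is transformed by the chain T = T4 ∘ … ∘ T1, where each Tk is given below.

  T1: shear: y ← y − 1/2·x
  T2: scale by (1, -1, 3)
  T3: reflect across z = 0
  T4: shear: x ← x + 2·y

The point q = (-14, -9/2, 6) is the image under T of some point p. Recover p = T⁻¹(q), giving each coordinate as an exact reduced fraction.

T1 = [1 0 0 0; -1/2 1 0 0; 0 0 1 0; 0 0 0 1]
T2·T1 = [1 0 0 0; 1/2 -1 0 0; 0 0 3 0; 0 0 0 1]
T3·…·T1 = [1 0 0 0; 1/2 -1 0 0; 0 0 -3 0; 0 0 0 1]
T4·…·T1 = [2 -2 0 0; 1/2 -1 0 0; 0 0 -3 0; 0 0 0 1]
det M = 3; M⁻¹ = [1 -2 0 0; 1/2 -2 0 0; 0 0 -1/3 0; 0 0 0 1]
M⁻¹ · (-14, -9/2, 6)ᵀ = (-5, 2, -2)ᵀ

p = (-5, 2, -2)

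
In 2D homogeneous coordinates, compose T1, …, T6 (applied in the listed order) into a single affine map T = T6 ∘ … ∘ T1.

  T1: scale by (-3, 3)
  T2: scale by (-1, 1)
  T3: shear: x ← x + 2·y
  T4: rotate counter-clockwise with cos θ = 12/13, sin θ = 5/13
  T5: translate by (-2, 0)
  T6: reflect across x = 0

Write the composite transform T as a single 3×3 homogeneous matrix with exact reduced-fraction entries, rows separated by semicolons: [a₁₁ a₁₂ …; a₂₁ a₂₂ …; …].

T = [-36/13 -57/13 2; 15/13 66/13 0; 0 0 1]

T1 = [-3 0 0; 0 3 0; 0 0 1]
T2·T1 = [3 0 0; 0 3 0; 0 0 1]
T3·…·T1 = [3 6 0; 0 3 0; 0 0 1]
T4·…·T1 = [36/13 57/13 0; 15/13 66/13 0; 0 0 1]
T5·…·T1 = [36/13 57/13 -2; 15/13 66/13 0; 0 0 1]
T6·…·T1 = [-36/13 -57/13 2; 15/13 66/13 0; 0 0 1]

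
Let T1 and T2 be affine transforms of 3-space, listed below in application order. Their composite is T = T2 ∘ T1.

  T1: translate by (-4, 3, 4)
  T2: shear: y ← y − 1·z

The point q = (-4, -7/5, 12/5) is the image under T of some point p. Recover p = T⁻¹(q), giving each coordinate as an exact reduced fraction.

T1 = [1 0 0 -4; 0 1 0 3; 0 0 1 4; 0 0 0 1]
T2·T1 = [1 0 0 -4; 0 1 -1 -1; 0 0 1 4; 0 0 0 1]
det M = 1; M⁻¹ = [1 0 0 4; 0 1 1 -3; 0 0 1 -4; 0 0 0 1]
M⁻¹ · (-4, -7/5, 12/5)ᵀ = (0, -2, -8/5)ᵀ

p = (0, -2, -8/5)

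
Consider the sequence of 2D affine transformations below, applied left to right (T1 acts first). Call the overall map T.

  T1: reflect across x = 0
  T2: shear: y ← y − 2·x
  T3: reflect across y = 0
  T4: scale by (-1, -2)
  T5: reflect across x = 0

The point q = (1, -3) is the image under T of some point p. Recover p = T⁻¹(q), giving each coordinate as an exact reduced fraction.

p = (-1, 1/2)

T1 = [-1 0 0; 0 1 0; 0 0 1]
T2·T1 = [-1 0 0; 2 1 0; 0 0 1]
T3·…·T1 = [-1 0 0; -2 -1 0; 0 0 1]
T4·…·T1 = [1 0 0; 4 2 0; 0 0 1]
T5·…·T1 = [-1 0 0; 4 2 0; 0 0 1]
det M = -2; M⁻¹ = [-1 0 0; 2 1/2 0; 0 0 1]
M⁻¹ · (1, -3)ᵀ = (-1, 1/2)ᵀ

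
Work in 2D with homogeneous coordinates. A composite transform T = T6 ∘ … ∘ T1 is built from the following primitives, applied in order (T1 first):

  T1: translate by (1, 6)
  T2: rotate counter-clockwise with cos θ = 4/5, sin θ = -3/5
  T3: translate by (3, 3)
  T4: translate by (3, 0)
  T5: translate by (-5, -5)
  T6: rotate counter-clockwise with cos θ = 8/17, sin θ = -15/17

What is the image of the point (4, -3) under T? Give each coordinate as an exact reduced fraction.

T(p) = (77/85, -614/85)

T1 translate by (1, 6): (4, -3) → (5, 3)
T2 rotate counter-clockwise with cos θ = 4/5, sin θ = -3/5: (5, 3) → (29/5, -3/5)
T3 translate by (3, 3): (29/5, -3/5) → (44/5, 12/5)
T4 translate by (3, 0): (44/5, 12/5) → (59/5, 12/5)
T5 translate by (-5, -5): (59/5, 12/5) → (34/5, -13/5)
T6 rotate counter-clockwise with cos θ = 8/17, sin θ = -15/17: (34/5, -13/5) → (77/85, -614/85)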